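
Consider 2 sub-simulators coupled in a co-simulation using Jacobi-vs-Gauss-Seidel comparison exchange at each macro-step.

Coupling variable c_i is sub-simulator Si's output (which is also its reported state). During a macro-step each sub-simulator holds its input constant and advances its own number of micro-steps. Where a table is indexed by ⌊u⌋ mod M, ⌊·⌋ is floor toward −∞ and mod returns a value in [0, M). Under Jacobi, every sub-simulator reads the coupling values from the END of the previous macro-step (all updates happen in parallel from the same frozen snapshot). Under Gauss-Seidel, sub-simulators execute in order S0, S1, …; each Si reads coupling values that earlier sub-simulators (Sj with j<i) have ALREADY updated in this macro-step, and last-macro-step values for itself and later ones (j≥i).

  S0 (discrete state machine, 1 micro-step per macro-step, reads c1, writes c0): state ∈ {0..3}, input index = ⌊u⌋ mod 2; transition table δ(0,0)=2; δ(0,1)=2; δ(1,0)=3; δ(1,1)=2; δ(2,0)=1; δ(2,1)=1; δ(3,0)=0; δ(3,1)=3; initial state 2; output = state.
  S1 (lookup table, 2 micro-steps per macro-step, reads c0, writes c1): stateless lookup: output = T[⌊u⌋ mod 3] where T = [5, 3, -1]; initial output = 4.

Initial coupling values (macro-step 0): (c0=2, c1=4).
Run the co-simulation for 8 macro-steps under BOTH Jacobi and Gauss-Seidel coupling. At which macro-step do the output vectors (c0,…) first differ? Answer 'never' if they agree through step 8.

first divergence at macro-step: 1

[Jacobi] macro 1: S0 reads c1=4 → after 1×micro: 1; S1 reads c0=2 → after 2×micro: -1 ⇒ (c0=1, c1=-1)
[Jacobi] macro 2: S0 reads c1=-1 → after 1×micro: 2; S1 reads c0=1 → after 2×micro: 3 ⇒ (c0=2, c1=3)
[Jacobi] macro 3: S0 reads c1=3 → after 1×micro: 1; S1 reads c0=2 → after 2×micro: -1 ⇒ (c0=1, c1=-1)
[Jacobi] macro 4: S0 reads c1=-1 → after 1×micro: 2; S1 reads c0=1 → after 2×micro: 3 ⇒ (c0=2, c1=3)
[Jacobi] macro 5: S0 reads c1=3 → after 1×micro: 1; S1 reads c0=2 → after 2×micro: -1 ⇒ (c0=1, c1=-1)
[Jacobi] macro 6: S0 reads c1=-1 → after 1×micro: 2; S1 reads c0=1 → after 2×micro: 3 ⇒ (c0=2, c1=3)
[Jacobi] macro 7: S0 reads c1=3 → after 1×micro: 1; S1 reads c0=2 → after 2×micro: -1 ⇒ (c0=1, c1=-1)
[Jacobi] macro 8: S0 reads c1=-1 → after 1×micro: 2; S1 reads c0=1 → after 2×micro: 3 ⇒ (c0=2, c1=3)
[Gauss-Seidel] macro 1: S0 reads c1=4 → after 1×micro: 1; S1 reads c0=1 → after 2×micro: 3 ⇒ (c0=1, c1=3)
[Gauss-Seidel] macro 2: S0 reads c1=3 → after 1×micro: 2; S1 reads c0=2 → after 2×micro: -1 ⇒ (c0=2, c1=-1)
[Gauss-Seidel] macro 3: S0 reads c1=-1 → after 1×micro: 1; S1 reads c0=1 → after 2×micro: 3 ⇒ (c0=1, c1=3)
[Gauss-Seidel] macro 4: S0 reads c1=3 → after 1×micro: 2; S1 reads c0=2 → after 2×micro: -1 ⇒ (c0=2, c1=-1)
[Gauss-Seidel] macro 5: S0 reads c1=-1 → after 1×micro: 1; S1 reads c0=1 → after 2×micro: 3 ⇒ (c0=1, c1=3)
[Gauss-Seidel] macro 6: S0 reads c1=3 → after 1×micro: 2; S1 reads c0=2 → after 2×micro: -1 ⇒ (c0=2, c1=-1)
[Gauss-Seidel] macro 7: S0 reads c1=-1 → after 1×micro: 1; S1 reads c0=1 → after 2×micro: 3 ⇒ (c0=1, c1=3)
[Gauss-Seidel] macro 8: S0 reads c1=3 → after 1×micro: 2; S1 reads c0=2 → after 2×micro: -1 ⇒ (c0=2, c1=-1)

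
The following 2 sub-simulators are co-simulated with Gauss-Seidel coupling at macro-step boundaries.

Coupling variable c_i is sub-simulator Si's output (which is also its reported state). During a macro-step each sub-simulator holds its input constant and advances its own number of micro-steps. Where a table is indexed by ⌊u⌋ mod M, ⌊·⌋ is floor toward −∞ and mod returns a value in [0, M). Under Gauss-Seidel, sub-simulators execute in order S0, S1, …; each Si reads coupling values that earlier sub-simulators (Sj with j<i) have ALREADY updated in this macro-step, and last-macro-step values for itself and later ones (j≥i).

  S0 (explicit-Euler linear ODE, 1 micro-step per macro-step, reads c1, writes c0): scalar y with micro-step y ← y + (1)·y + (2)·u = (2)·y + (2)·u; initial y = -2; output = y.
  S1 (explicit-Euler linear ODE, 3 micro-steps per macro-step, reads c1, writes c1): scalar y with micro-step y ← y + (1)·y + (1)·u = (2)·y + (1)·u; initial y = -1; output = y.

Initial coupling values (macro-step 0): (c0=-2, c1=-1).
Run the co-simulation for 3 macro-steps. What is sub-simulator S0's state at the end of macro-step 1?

macro 1: S0 reads c1=-1 → after 1×micro: -6; S1 reads c1=-1 → after 3×micro: -15 ⇒ (c0=-6, c1=-15)
macro 2: S0 reads c1=-15 → after 1×micro: -42; S1 reads c1=-15 → after 3×micro: -225 ⇒ (c0=-42, c1=-225)
macro 3: S0 reads c1=-225 → after 1×micro: -534; S1 reads c1=-225 → after 3×micro: -3375 ⇒ (c0=-534, c1=-3375)

S0 state at macro-step 1 = -6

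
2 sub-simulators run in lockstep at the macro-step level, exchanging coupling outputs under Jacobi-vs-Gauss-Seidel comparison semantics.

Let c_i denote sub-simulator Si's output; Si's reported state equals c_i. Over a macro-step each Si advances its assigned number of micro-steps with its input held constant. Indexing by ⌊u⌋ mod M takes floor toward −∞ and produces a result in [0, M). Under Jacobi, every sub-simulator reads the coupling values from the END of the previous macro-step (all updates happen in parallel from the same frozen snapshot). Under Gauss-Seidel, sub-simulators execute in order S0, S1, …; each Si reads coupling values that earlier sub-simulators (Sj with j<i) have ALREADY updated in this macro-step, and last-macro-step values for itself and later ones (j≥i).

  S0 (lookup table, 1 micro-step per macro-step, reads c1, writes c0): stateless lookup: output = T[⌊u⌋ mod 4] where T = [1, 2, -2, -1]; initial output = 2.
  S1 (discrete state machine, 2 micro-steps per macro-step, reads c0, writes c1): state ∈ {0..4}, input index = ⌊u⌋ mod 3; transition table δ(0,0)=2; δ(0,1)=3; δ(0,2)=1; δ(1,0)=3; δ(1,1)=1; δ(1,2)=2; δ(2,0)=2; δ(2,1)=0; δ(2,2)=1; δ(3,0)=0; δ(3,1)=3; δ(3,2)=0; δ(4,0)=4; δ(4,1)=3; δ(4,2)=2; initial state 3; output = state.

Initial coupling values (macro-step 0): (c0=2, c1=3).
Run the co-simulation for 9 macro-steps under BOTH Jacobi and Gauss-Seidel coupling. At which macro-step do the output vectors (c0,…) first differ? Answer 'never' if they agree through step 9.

first divergence at macro-step: never

[Jacobi] macro 1: S0 reads c1=3 → after 1×micro: -1; S1 reads c0=2 → after 2×micro: 1 ⇒ (c0=-1, c1=1)
[Jacobi] macro 2: S0 reads c1=1 → after 1×micro: 2; S1 reads c0=-1 → after 2×micro: 1 ⇒ (c0=2, c1=1)
[Jacobi] macro 3: S0 reads c1=1 → after 1×micro: 2; S1 reads c0=2 → after 2×micro: 1 ⇒ (c0=2, c1=1)
[Jacobi] macro 4: S0 reads c1=1 → after 1×micro: 2; S1 reads c0=2 → after 2×micro: 1 ⇒ (c0=2, c1=1)
[Jacobi] macro 5: S0 reads c1=1 → after 1×micro: 2; S1 reads c0=2 → after 2×micro: 1 ⇒ (c0=2, c1=1)
[Jacobi] macro 6: S0 reads c1=1 → after 1×micro: 2; S1 reads c0=2 → after 2×micro: 1 ⇒ (c0=2, c1=1)
[Jacobi] macro 7: S0 reads c1=1 → after 1×micro: 2; S1 reads c0=2 → after 2×micro: 1 ⇒ (c0=2, c1=1)
[Jacobi] macro 8: S0 reads c1=1 → after 1×micro: 2; S1 reads c0=2 → after 2×micro: 1 ⇒ (c0=2, c1=1)
[Jacobi] macro 9: S0 reads c1=1 → after 1×micro: 2; S1 reads c0=2 → after 2×micro: 1 ⇒ (c0=2, c1=1)
[Gauss-Seidel] macro 1: S0 reads c1=3 → after 1×micro: -1; S1 reads c0=-1 → after 2×micro: 1 ⇒ (c0=-1, c1=1)
[Gauss-Seidel] macro 2: S0 reads c1=1 → after 1×micro: 2; S1 reads c0=2 → after 2×micro: 1 ⇒ (c0=2, c1=1)
[Gauss-Seidel] macro 3: S0 reads c1=1 → after 1×micro: 2; S1 reads c0=2 → after 2×micro: 1 ⇒ (c0=2, c1=1)
[Gauss-Seidel] macro 4: S0 reads c1=1 → after 1×micro: 2; S1 reads c0=2 → after 2×micro: 1 ⇒ (c0=2, c1=1)
[Gauss-Seidel] macro 5: S0 reads c1=1 → after 1×micro: 2; S1 reads c0=2 → after 2×micro: 1 ⇒ (c0=2, c1=1)
[Gauss-Seidel] macro 6: S0 reads c1=1 → after 1×micro: 2; S1 reads c0=2 → after 2×micro: 1 ⇒ (c0=2, c1=1)
[Gauss-Seidel] macro 7: S0 reads c1=1 → after 1×micro: 2; S1 reads c0=2 → after 2×micro: 1 ⇒ (c0=2, c1=1)
[Gauss-Seidel] macro 8: S0 reads c1=1 → after 1×micro: 2; S1 reads c0=2 → after 2×micro: 1 ⇒ (c0=2, c1=1)
[Gauss-Seidel] macro 9: S0 reads c1=1 → after 1×micro: 2; S1 reads c0=2 → after 2×micro: 1 ⇒ (c0=2, c1=1)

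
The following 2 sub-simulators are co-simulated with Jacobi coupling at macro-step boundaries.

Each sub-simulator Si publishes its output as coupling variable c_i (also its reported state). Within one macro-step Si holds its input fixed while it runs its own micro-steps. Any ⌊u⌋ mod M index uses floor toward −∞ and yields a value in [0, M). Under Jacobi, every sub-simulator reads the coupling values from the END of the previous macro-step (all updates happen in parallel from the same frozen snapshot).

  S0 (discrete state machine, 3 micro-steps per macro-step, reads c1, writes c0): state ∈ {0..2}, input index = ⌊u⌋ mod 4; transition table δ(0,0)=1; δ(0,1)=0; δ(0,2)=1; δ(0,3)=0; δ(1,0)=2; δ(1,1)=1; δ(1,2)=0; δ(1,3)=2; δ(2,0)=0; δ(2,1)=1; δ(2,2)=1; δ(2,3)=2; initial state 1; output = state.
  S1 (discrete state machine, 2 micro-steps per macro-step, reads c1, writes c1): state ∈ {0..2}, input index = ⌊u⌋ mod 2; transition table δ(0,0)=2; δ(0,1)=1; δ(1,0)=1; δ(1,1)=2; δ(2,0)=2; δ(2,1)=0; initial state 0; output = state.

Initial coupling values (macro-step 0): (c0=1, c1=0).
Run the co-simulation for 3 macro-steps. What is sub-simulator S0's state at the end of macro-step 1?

macro 1: S0 reads c1=0 → after 3×micro: 1; S1 reads c1=0 → after 2×micro: 2 ⇒ (c0=1, c1=2)
macro 2: S0 reads c1=2 → after 3×micro: 0; S1 reads c1=2 → after 2×micro: 2 ⇒ (c0=0, c1=2)
macro 3: S0 reads c1=2 → after 3×micro: 1; S1 reads c1=2 → after 2×micro: 2 ⇒ (c0=1, c1=2)

S0 state at macro-step 1 = 1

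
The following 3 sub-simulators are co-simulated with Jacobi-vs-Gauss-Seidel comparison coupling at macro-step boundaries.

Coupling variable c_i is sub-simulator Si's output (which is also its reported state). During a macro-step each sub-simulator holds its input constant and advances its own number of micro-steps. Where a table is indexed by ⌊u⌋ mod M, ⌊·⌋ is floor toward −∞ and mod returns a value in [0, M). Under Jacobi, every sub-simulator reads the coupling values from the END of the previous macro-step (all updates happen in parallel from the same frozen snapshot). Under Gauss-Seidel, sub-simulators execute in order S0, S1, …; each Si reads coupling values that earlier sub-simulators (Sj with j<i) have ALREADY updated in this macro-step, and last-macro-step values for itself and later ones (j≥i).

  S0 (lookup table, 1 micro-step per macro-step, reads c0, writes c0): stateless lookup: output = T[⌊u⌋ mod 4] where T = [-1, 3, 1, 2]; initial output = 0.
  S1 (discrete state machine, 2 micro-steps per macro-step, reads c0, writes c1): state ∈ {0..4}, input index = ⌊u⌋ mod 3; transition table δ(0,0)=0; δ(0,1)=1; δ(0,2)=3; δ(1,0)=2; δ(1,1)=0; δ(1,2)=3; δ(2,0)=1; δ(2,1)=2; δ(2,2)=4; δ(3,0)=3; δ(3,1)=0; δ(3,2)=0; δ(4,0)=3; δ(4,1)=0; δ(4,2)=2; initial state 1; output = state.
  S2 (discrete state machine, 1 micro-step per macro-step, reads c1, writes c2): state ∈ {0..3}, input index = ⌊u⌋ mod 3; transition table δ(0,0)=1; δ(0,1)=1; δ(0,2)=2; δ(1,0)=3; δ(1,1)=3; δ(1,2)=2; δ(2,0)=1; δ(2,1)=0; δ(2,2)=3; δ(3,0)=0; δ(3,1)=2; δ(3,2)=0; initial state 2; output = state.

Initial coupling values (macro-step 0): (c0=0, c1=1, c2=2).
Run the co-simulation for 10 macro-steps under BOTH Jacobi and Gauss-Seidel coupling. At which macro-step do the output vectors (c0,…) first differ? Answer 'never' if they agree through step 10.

[Jacobi] macro 1: S0 reads c0=0 → after 1×micro: -1; S1 reads c0=0 → after 2×micro: 1; S2 reads c1=1 → after 1×micro: 0 ⇒ (c0=-1, c1=1, c2=0)
[Jacobi] macro 2: S0 reads c0=-1 → after 1×micro: 2; S1 reads c0=-1 → after 2×micro: 0; S2 reads c1=1 → after 1×micro: 1 ⇒ (c0=2, c1=0, c2=1)
[Jacobi] macro 3: S0 reads c0=2 → after 1×micro: 1; S1 reads c0=2 → after 2×micro: 0; S2 reads c1=0 → after 1×micro: 3 ⇒ (c0=1, c1=0, c2=3)
[Jacobi] macro 4: S0 reads c0=1 → after 1×micro: 3; S1 reads c0=1 → after 2×micro: 0; S2 reads c1=0 → after 1×micro: 0 ⇒ (c0=3, c1=0, c2=0)
[Jacobi] macro 5: S0 reads c0=3 → after 1×micro: 2; S1 reads c0=3 → after 2×micro: 0; S2 reads c1=0 → after 1×micro: 1 ⇒ (c0=2, c1=0, c2=1)
[Jacobi] macro 6: S0 reads c0=2 → after 1×micro: 1; S1 reads c0=2 → after 2×micro: 0; S2 reads c1=0 → after 1×micro: 3 ⇒ (c0=1, c1=0, c2=3)
[Jacobi] macro 7: S0 reads c0=1 → after 1×micro: 3; S1 reads c0=1 → after 2×micro: 0; S2 reads c1=0 → after 1×micro: 0 ⇒ (c0=3, c1=0, c2=0)
[Jacobi] macro 8: S0 reads c0=3 → after 1×micro: 2; S1 reads c0=3 → after 2×micro: 0; S2 reads c1=0 → after 1×micro: 1 ⇒ (c0=2, c1=0, c2=1)
[Jacobi] macro 9: S0 reads c0=2 → after 1×micro: 1; S1 reads c0=2 → after 2×micro: 0; S2 reads c1=0 → after 1×micro: 3 ⇒ (c0=1, c1=0, c2=3)
[Jacobi] macro 10: S0 reads c0=1 → after 1×micro: 3; S1 reads c0=1 → after 2×micro: 0; S2 reads c1=0 → after 1×micro: 0 ⇒ (c0=3, c1=0, c2=0)
[Gauss-Seidel] macro 1: S0 reads c0=0 → after 1×micro: -1; S1 reads c0=-1 → after 2×micro: 0; S2 reads c1=0 → after 1×micro: 1 ⇒ (c0=-1, c1=0, c2=1)
[Gauss-Seidel] macro 2: S0 reads c0=-1 → after 1×micro: 2; S1 reads c0=2 → after 2×micro: 0; S2 reads c1=0 → after 1×micro: 3 ⇒ (c0=2, c1=0, c2=3)
[Gauss-Seidel] macro 3: S0 reads c0=2 → after 1×micro: 1; S1 reads c0=1 → after 2×micro: 0; S2 reads c1=0 → after 1×micro: 0 ⇒ (c0=1, c1=0, c2=0)
[Gauss-Seidel] macro 4: S0 reads c0=1 → after 1×micro: 3; S1 reads c0=3 → after 2×micro: 0; S2 reads c1=0 → after 1×micro: 1 ⇒ (c0=3, c1=0, c2=1)
[Gauss-Seidel] macro 5: S0 reads c0=3 → after 1×micro: 2; S1 reads c0=2 → after 2×micro: 0; S2 reads c1=0 → after 1×micro: 3 ⇒ (c0=2, c1=0, c2=3)
[Gauss-Seidel] macro 6: S0 reads c0=2 → after 1×micro: 1; S1 reads c0=1 → after 2×micro: 0; S2 reads c1=0 → after 1×micro: 0 ⇒ (c0=1, c1=0, c2=0)
[Gauss-Seidel] macro 7: S0 reads c0=1 → after 1×micro: 3; S1 reads c0=3 → after 2×micro: 0; S2 reads c1=0 → after 1×micro: 1 ⇒ (c0=3, c1=0, c2=1)
[Gauss-Seidel] macro 8: S0 reads c0=3 → after 1×micro: 2; S1 reads c0=2 → after 2×micro: 0; S2 reads c1=0 → after 1×micro: 3 ⇒ (c0=2, c1=0, c2=3)
[Gauss-Seidel] macro 9: S0 reads c0=2 → after 1×micro: 1; S1 reads c0=1 → after 2×micro: 0; S2 reads c1=0 → after 1×micro: 0 ⇒ (c0=1, c1=0, c2=0)
[Gauss-Seidel] macro 10: S0 reads c0=1 → after 1×micro: 3; S1 reads c0=3 → after 2×micro: 0; S2 reads c1=0 → after 1×micro: 1 ⇒ (c0=3, c1=0, c2=1)

first divergence at macro-step: 1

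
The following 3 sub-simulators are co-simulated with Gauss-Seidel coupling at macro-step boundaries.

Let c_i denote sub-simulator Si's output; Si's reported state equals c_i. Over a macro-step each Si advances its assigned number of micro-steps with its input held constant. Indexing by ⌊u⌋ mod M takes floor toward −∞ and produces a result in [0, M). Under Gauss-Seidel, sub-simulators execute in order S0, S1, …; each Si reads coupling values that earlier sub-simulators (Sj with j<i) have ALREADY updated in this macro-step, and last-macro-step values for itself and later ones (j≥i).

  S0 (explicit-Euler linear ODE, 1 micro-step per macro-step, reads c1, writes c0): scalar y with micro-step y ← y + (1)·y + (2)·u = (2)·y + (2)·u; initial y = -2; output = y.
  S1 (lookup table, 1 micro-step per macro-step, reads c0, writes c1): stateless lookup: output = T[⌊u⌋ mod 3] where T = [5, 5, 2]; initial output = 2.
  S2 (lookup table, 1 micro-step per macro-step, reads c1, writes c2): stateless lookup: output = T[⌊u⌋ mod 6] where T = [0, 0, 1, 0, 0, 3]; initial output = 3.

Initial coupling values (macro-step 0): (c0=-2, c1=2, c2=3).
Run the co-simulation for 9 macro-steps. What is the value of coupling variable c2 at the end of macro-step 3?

macro 1: S0 reads c1=2 → after 1×micro: 0; S1 reads c0=0 → after 1×micro: 5; S2 reads c1=5 → after 1×micro: 3 ⇒ (c0=0, c1=5, c2=3)
macro 2: S0 reads c1=5 → after 1×micro: 10; S1 reads c0=10 → after 1×micro: 5; S2 reads c1=5 → after 1×micro: 3 ⇒ (c0=10, c1=5, c2=3)
macro 3: S0 reads c1=5 → after 1×micro: 30; S1 reads c0=30 → after 1×micro: 5; S2 reads c1=5 → after 1×micro: 3 ⇒ (c0=30, c1=5, c2=3)
macro 4: S0 reads c1=5 → after 1×micro: 70; S1 reads c0=70 → after 1×micro: 5; S2 reads c1=5 → after 1×micro: 3 ⇒ (c0=70, c1=5, c2=3)
macro 5: S0 reads c1=5 → after 1×micro: 150; S1 reads c0=150 → after 1×micro: 5; S2 reads c1=5 → after 1×micro: 3 ⇒ (c0=150, c1=5, c2=3)
macro 6: S0 reads c1=5 → after 1×micro: 310; S1 reads c0=310 → after 1×micro: 5; S2 reads c1=5 → after 1×micro: 3 ⇒ (c0=310, c1=5, c2=3)
macro 7: S0 reads c1=5 → after 1×micro: 630; S1 reads c0=630 → after 1×micro: 5; S2 reads c1=5 → after 1×micro: 3 ⇒ (c0=630, c1=5, c2=3)
macro 8: S0 reads c1=5 → after 1×micro: 1270; S1 reads c0=1270 → after 1×micro: 5; S2 reads c1=5 → after 1×micro: 3 ⇒ (c0=1270, c1=5, c2=3)
macro 9: S0 reads c1=5 → after 1×micro: 2550; S1 reads c0=2550 → after 1×micro: 5; S2 reads c1=5 → after 1×micro: 3 ⇒ (c0=2550, c1=5, c2=3)

c2 at macro-step 3 = 3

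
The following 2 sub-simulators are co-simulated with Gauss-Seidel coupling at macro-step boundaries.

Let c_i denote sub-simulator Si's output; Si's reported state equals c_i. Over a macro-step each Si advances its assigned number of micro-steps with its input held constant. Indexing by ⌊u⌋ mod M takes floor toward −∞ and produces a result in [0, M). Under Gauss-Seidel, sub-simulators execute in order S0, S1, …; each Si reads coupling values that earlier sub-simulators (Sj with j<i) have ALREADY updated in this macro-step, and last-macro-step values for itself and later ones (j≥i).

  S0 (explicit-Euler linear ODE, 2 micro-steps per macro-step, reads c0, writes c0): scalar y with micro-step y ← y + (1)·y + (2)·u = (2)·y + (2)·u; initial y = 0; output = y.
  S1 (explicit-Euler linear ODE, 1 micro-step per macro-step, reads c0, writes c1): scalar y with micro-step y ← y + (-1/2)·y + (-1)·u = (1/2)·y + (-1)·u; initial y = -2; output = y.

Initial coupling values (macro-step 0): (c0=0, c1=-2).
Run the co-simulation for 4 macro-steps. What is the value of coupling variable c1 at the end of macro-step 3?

macro 1: S0 reads c0=0 → after 2×micro: 0; S1 reads c0=0 → after 1×micro: -1 ⇒ (c0=0, c1=-1)
macro 2: S0 reads c0=0 → after 2×micro: 0; S1 reads c0=0 → after 1×micro: -1/2 ⇒ (c0=0, c1=-1/2)
macro 3: S0 reads c0=0 → after 2×micro: 0; S1 reads c0=0 → after 1×micro: -1/4 ⇒ (c0=0, c1=-1/4)
macro 4: S0 reads c0=0 → after 2×micro: 0; S1 reads c0=0 → after 1×micro: -1/8 ⇒ (c0=0, c1=-1/8)

c1 at macro-step 3 = -1/4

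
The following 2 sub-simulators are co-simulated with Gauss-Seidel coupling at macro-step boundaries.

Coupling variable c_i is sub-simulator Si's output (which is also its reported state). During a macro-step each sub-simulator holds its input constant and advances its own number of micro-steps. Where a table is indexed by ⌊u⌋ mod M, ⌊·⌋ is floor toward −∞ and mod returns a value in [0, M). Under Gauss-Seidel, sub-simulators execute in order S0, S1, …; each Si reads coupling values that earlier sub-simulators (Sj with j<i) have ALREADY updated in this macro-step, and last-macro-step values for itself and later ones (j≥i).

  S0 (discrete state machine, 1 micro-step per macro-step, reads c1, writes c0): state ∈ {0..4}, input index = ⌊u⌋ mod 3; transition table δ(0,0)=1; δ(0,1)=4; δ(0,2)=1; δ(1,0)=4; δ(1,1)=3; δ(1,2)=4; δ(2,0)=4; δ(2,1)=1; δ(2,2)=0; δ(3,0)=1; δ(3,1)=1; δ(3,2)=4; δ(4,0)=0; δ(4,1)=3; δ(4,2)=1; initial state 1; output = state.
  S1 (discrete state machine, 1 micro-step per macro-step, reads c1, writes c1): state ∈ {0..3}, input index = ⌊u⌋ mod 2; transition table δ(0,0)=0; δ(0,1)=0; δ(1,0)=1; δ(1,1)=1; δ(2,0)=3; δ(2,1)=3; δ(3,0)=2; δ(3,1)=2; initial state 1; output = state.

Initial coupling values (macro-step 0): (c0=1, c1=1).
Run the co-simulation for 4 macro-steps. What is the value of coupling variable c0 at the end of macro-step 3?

macro 1: S0 reads c1=1 → after 1×micro: 3; S1 reads c1=1 → after 1×micro: 1 ⇒ (c0=3, c1=1)
macro 2: S0 reads c1=1 → after 1×micro: 1; S1 reads c1=1 → after 1×micro: 1 ⇒ (c0=1, c1=1)
macro 3: S0 reads c1=1 → after 1×micro: 3; S1 reads c1=1 → after 1×micro: 1 ⇒ (c0=3, c1=1)
macro 4: S0 reads c1=1 → after 1×micro: 1; S1 reads c1=1 → after 1×micro: 1 ⇒ (c0=1, c1=1)

c0 at macro-step 3 = 3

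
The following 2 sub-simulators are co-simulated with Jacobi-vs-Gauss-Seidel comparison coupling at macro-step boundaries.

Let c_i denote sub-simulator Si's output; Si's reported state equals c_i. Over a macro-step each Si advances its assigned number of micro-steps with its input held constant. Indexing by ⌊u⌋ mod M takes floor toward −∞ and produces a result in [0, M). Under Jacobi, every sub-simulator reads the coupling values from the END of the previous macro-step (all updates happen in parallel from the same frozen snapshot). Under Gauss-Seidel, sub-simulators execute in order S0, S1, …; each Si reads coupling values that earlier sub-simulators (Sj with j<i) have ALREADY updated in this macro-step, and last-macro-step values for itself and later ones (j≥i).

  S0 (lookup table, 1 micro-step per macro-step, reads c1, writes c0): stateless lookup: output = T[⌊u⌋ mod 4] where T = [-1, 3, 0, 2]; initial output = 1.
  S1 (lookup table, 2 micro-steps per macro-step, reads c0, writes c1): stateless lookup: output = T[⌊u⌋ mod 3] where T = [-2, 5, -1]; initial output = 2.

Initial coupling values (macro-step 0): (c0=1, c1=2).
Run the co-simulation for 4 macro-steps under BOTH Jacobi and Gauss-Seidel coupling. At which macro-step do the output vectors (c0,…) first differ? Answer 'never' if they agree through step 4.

[Jacobi] macro 1: S0 reads c1=2 → after 1×micro: 0; S1 reads c0=1 → after 2×micro: 5 ⇒ (c0=0, c1=5)
[Jacobi] macro 2: S0 reads c1=5 → after 1×micro: 3; S1 reads c0=0 → after 2×micro: -2 ⇒ (c0=3, c1=-2)
[Jacobi] macro 3: S0 reads c1=-2 → after 1×micro: 0; S1 reads c0=3 → after 2×micro: -2 ⇒ (c0=0, c1=-2)
[Jacobi] macro 4: S0 reads c1=-2 → after 1×micro: 0; S1 reads c0=0 → after 2×micro: -2 ⇒ (c0=0, c1=-2)
[Gauss-Seidel] macro 1: S0 reads c1=2 → after 1×micro: 0; S1 reads c0=0 → after 2×micro: -2 ⇒ (c0=0, c1=-2)
[Gauss-Seidel] macro 2: S0 reads c1=-2 → after 1×micro: 0; S1 reads c0=0 → after 2×micro: -2 ⇒ (c0=0, c1=-2)
[Gauss-Seidel] macro 3: S0 reads c1=-2 → after 1×micro: 0; S1 reads c0=0 → after 2×micro: -2 ⇒ (c0=0, c1=-2)
[Gauss-Seidel] macro 4: S0 reads c1=-2 → after 1×micro: 0; S1 reads c0=0 → after 2×micro: -2 ⇒ (c0=0, c1=-2)

first divergence at macro-step: 1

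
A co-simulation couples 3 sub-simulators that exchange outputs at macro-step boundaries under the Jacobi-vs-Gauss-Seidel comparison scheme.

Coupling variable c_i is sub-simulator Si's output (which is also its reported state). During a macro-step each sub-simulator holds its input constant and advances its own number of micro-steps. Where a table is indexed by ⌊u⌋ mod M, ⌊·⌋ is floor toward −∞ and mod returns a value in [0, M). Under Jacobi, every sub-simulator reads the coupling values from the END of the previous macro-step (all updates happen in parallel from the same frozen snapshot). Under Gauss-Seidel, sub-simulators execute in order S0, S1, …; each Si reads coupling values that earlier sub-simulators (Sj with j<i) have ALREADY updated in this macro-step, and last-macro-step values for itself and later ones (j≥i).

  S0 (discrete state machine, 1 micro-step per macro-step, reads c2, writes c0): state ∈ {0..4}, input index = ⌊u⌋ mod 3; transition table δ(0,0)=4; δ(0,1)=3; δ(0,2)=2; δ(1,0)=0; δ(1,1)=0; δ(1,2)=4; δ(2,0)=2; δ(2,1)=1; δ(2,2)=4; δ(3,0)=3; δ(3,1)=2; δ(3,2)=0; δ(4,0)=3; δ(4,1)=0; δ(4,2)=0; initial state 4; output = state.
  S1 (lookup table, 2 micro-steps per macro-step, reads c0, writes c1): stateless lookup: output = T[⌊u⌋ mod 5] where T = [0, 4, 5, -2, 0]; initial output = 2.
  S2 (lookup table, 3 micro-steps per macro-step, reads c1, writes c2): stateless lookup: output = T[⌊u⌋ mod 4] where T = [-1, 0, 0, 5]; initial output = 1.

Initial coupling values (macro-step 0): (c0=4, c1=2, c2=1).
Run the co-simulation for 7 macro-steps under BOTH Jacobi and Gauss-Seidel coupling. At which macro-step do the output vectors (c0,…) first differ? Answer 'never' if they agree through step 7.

[Jacobi] macro 1: S0 reads c2=1 → after 1×micro: 0; S1 reads c0=4 → after 2×micro: 0; S2 reads c1=2 → after 3×micro: 0 ⇒ (c0=0, c1=0, c2=0)
[Jacobi] macro 2: S0 reads c2=0 → after 1×micro: 4; S1 reads c0=0 → after 2×micro: 0; S2 reads c1=0 → after 3×micro: -1 ⇒ (c0=4, c1=0, c2=-1)
[Jacobi] macro 3: S0 reads c2=-1 → after 1×micro: 0; S1 reads c0=4 → after 2×micro: 0; S2 reads c1=0 → after 3×micro: -1 ⇒ (c0=0, c1=0, c2=-1)
[Jacobi] macro 4: S0 reads c2=-1 → after 1×micro: 2; S1 reads c0=0 → after 2×micro: 0; S2 reads c1=0 → after 3×micro: -1 ⇒ (c0=2, c1=0, c2=-1)
[Jacobi] macro 5: S0 reads c2=-1 → after 1×micro: 4; S1 reads c0=2 → after 2×micro: 5; S2 reads c1=0 → after 3×micro: -1 ⇒ (c0=4, c1=5, c2=-1)
[Jacobi] macro 6: S0 reads c2=-1 → after 1×micro: 0; S1 reads c0=4 → after 2×micro: 0; S2 reads c1=5 → after 3×micro: 0 ⇒ (c0=0, c1=0, c2=0)
[Jacobi] macro 7: S0 reads c2=0 → after 1×micro: 4; S1 reads c0=0 → after 2×micro: 0; S2 reads c1=0 → after 3×micro: -1 ⇒ (c0=4, c1=0, c2=-1)
[Gauss-Seidel] macro 1: S0 reads c2=1 → after 1×micro: 0; S1 reads c0=0 → after 2×micro: 0; S2 reads c1=0 → after 3×micro: -1 ⇒ (c0=0, c1=0, c2=-1)
[Gauss-Seidel] macro 2: S0 reads c2=-1 → after 1×micro: 2; S1 reads c0=2 → after 2×micro: 5; S2 reads c1=5 → after 3×micro: 0 ⇒ (c0=2, c1=5, c2=0)
[Gauss-Seidel] macro 3: S0 reads c2=0 → after 1×micro: 2; S1 reads c0=2 → after 2×micro: 5; S2 reads c1=5 → after 3×micro: 0 ⇒ (c0=2, c1=5, c2=0)
[Gauss-Seidel] macro 4: S0 reads c2=0 → after 1×micro: 2; S1 reads c0=2 → after 2×micro: 5; S2 reads c1=5 → after 3×micro: 0 ⇒ (c0=2, c1=5, c2=0)
[Gauss-Seidel] macro 5: S0 reads c2=0 → after 1×micro: 2; S1 reads c0=2 → after 2×micro: 5; S2 reads c1=5 → after 3×micro: 0 ⇒ (c0=2, c1=5, c2=0)
[Gauss-Seidel] macro 6: S0 reads c2=0 → after 1×micro: 2; S1 reads c0=2 → after 2×micro: 5; S2 reads c1=5 → after 3×micro: 0 ⇒ (c0=2, c1=5, c2=0)
[Gauss-Seidel] macro 7: S0 reads c2=0 → after 1×micro: 2; S1 reads c0=2 → after 2×micro: 5; S2 reads c1=5 → after 3×micro: 0 ⇒ (c0=2, c1=5, c2=0)

first divergence at macro-step: 1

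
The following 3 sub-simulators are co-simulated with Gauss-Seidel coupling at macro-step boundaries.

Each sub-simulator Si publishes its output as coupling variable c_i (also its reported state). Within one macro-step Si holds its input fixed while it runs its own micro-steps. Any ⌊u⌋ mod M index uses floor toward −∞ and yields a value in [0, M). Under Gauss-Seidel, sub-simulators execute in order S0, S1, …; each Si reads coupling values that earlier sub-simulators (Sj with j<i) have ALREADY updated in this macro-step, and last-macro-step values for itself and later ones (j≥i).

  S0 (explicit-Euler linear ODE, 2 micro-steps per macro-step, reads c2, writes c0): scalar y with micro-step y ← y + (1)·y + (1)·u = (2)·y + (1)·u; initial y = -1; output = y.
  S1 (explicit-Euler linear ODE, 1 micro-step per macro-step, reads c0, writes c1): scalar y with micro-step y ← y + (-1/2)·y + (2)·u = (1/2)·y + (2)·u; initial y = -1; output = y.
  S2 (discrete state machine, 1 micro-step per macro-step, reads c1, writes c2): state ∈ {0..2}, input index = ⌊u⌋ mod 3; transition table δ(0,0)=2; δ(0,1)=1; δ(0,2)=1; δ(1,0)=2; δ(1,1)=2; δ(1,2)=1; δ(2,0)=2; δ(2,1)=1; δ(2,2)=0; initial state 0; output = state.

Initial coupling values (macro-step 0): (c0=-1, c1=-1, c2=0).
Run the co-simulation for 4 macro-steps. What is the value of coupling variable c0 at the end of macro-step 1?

macro 1: S0 reads c2=0 → after 2×micro: -4; S1 reads c0=-4 → after 1×micro: -17/2; S2 reads c1=-17/2 → after 1×micro: 2 ⇒ (c0=-4, c1=-17/2, c2=2)
macro 2: S0 reads c2=2 → after 2×micro: -10; S1 reads c0=-10 → after 1×micro: -97/4; S2 reads c1=-97/4 → after 1×micro: 0 ⇒ (c0=-10, c1=-97/4, c2=0)
macro 3: S0 reads c2=0 → after 2×micro: -40; S1 reads c0=-40 → after 1×micro: -737/8; S2 reads c1=-737/8 → after 1×micro: 2 ⇒ (c0=-40, c1=-737/8, c2=2)
macro 4: S0 reads c2=2 → after 2×micro: -154; S1 reads c0=-154 → after 1×micro: -5665/16; S2 reads c1=-5665/16 → after 1×micro: 0 ⇒ (c0=-154, c1=-5665/16, c2=0)

c0 at macro-step 1 = -4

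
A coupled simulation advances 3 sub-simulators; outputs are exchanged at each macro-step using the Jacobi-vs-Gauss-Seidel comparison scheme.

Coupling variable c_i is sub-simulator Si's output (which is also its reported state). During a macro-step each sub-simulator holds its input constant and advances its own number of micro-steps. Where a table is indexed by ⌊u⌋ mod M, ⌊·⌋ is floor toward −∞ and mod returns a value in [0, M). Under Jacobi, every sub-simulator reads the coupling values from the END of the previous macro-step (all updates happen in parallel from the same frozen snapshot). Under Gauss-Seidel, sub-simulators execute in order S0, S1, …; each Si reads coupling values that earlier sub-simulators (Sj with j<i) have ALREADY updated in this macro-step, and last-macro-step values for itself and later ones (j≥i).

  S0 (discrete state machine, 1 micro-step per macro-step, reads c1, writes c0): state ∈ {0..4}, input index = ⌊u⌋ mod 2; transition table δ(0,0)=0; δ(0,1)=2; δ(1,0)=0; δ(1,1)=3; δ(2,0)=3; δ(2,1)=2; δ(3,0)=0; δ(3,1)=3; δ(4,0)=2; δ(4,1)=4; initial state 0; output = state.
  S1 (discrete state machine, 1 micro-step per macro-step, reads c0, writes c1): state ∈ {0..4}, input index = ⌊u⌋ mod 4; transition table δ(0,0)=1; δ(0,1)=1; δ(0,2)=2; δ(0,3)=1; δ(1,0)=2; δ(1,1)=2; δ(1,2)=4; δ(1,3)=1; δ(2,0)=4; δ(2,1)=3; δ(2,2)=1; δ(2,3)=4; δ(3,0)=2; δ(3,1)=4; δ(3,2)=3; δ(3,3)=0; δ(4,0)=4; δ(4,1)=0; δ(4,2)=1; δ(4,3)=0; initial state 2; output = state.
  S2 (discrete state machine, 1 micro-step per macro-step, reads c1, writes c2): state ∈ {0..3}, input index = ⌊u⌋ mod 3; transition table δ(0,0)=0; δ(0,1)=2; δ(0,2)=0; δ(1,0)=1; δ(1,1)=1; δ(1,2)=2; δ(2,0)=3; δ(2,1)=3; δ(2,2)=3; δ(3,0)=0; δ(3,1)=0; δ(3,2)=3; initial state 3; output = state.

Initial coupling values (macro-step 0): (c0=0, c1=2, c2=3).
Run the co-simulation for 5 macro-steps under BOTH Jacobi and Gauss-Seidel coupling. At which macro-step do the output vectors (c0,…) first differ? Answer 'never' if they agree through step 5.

[Jacobi] macro 1: S0 reads c1=2 → after 1×micro: 0; S1 reads c0=0 → after 1×micro: 4; S2 reads c1=2 → after 1×micro: 3 ⇒ (c0=0, c1=4, c2=3)
[Jacobi] macro 2: S0 reads c1=4 → after 1×micro: 0; S1 reads c0=0 → after 1×micro: 4; S2 reads c1=4 → after 1×micro: 0 ⇒ (c0=0, c1=4, c2=0)
[Jacobi] macro 3: S0 reads c1=4 → after 1×micro: 0; S1 reads c0=0 → after 1×micro: 4; S2 reads c1=4 → after 1×micro: 2 ⇒ (c0=0, c1=4, c2=2)
[Jacobi] macro 4: S0 reads c1=4 → after 1×micro: 0; S1 reads c0=0 → after 1×micro: 4; S2 reads c1=4 → after 1×micro: 3 ⇒ (c0=0, c1=4, c2=3)
[Jacobi] macro 5: S0 reads c1=4 → after 1×micro: 0; S1 reads c0=0 → after 1×micro: 4; S2 reads c1=4 → after 1×micro: 0 ⇒ (c0=0, c1=4, c2=0)
[Gauss-Seidel] macro 1: S0 reads c1=2 → after 1×micro: 0; S1 reads c0=0 → after 1×micro: 4; S2 reads c1=4 → after 1×micro: 0 ⇒ (c0=0, c1=4, c2=0)
[Gauss-Seidel] macro 2: S0 reads c1=4 → after 1×micro: 0; S1 reads c0=0 → after 1×micro: 4; S2 reads c1=4 → after 1×micro: 2 ⇒ (c0=0, c1=4, c2=2)
[Gauss-Seidel] macro 3: S0 reads c1=4 → after 1×micro: 0; S1 reads c0=0 → after 1×micro: 4; S2 reads c1=4 → after 1×micro: 3 ⇒ (c0=0, c1=4, c2=3)
[Gauss-Seidel] macro 4: S0 reads c1=4 → after 1×micro: 0; S1 reads c0=0 → after 1×micro: 4; S2 reads c1=4 → after 1×micro: 0 ⇒ (c0=0, c1=4, c2=0)
[Gauss-Seidel] macro 5: S0 reads c1=4 → after 1×micro: 0; S1 reads c0=0 → after 1×micro: 4; S2 reads c1=4 → after 1×micro: 2 ⇒ (c0=0, c1=4, c2=2)

first divergence at macro-step: 1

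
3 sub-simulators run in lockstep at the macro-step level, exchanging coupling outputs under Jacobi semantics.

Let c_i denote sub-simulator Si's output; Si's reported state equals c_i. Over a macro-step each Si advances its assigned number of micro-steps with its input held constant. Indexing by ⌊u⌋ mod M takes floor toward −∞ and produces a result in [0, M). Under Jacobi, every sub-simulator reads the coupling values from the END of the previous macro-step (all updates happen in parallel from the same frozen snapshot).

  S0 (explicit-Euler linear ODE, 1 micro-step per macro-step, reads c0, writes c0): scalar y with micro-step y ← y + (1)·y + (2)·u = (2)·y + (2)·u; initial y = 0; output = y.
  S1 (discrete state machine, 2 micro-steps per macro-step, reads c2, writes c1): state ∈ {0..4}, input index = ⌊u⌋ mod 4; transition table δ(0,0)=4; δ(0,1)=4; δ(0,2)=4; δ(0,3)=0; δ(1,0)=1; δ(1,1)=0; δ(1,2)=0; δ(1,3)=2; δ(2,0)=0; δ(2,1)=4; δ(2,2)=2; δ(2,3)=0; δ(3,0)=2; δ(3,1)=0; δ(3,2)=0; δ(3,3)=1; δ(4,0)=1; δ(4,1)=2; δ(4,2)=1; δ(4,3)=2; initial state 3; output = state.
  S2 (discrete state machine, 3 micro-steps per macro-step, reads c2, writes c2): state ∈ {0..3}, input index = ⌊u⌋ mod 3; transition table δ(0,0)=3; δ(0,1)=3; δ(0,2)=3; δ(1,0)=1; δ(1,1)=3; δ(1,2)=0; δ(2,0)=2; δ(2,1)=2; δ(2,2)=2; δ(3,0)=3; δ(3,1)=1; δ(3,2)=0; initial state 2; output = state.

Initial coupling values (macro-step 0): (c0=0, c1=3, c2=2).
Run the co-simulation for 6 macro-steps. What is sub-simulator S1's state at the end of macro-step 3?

S1 state at macro-step 3 = 1

macro 1: S0 reads c0=0 → after 1×micro: 0; S1 reads c2=2 → after 2×micro: 4; S2 reads c2=2 → after 3×micro: 2 ⇒ (c0=0, c1=4, c2=2)
macro 2: S0 reads c0=0 → after 1×micro: 0; S1 reads c2=2 → after 2×micro: 0; S2 reads c2=2 → after 3×micro: 2 ⇒ (c0=0, c1=0, c2=2)
macro 3: S0 reads c0=0 → after 1×micro: 0; S1 reads c2=2 → after 2×micro: 1; S2 reads c2=2 → after 3×micro: 2 ⇒ (c0=0, c1=1, c2=2)
macro 4: S0 reads c0=0 → after 1×micro: 0; S1 reads c2=2 → after 2×micro: 4; S2 reads c2=2 → after 3×micro: 2 ⇒ (c0=0, c1=4, c2=2)
macro 5: S0 reads c0=0 → after 1×micro: 0; S1 reads c2=2 → after 2×micro: 0; S2 reads c2=2 → after 3×micro: 2 ⇒ (c0=0, c1=0, c2=2)
macro 6: S0 reads c0=0 → after 1×micro: 0; S1 reads c2=2 → after 2×micro: 1; S2 reads c2=2 → after 3×micro: 2 ⇒ (c0=0, c1=1, c2=2)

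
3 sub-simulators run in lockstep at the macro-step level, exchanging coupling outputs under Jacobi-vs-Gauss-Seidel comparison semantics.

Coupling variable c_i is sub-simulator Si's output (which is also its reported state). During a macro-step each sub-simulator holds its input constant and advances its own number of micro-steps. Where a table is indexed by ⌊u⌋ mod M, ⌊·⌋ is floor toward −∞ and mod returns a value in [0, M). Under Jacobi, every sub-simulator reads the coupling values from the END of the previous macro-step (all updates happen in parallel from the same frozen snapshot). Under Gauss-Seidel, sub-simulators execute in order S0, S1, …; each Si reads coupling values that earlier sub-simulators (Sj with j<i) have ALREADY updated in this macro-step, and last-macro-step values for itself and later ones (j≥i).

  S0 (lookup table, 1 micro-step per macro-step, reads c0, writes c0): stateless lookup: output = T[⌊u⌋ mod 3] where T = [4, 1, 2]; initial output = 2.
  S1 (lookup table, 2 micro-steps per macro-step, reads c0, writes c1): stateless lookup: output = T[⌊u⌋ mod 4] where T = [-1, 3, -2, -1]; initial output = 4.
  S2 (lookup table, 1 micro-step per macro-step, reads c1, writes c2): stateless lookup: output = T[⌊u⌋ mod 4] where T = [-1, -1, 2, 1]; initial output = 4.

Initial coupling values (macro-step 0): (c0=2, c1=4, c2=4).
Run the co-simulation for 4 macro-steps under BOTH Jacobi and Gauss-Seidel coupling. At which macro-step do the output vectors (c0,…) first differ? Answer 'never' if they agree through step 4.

[Jacobi] macro 1: S0 reads c0=2 → after 1×micro: 2; S1 reads c0=2 → after 2×micro: -2; S2 reads c1=4 → after 1×micro: -1 ⇒ (c0=2, c1=-2, c2=-1)
[Jacobi] macro 2: S0 reads c0=2 → after 1×micro: 2; S1 reads c0=2 → after 2×micro: -2; S2 reads c1=-2 → after 1×micro: 2 ⇒ (c0=2, c1=-2, c2=2)
[Jacobi] macro 3: S0 reads c0=2 → after 1×micro: 2; S1 reads c0=2 → after 2×micro: -2; S2 reads c1=-2 → after 1×micro: 2 ⇒ (c0=2, c1=-2, c2=2)
[Jacobi] macro 4: S0 reads c0=2 → after 1×micro: 2; S1 reads c0=2 → after 2×micro: -2; S2 reads c1=-2 → after 1×micro: 2 ⇒ (c0=2, c1=-2, c2=2)
[Gauss-Seidel] macro 1: S0 reads c0=2 → after 1×micro: 2; S1 reads c0=2 → after 2×micro: -2; S2 reads c1=-2 → after 1×micro: 2 ⇒ (c0=2, c1=-2, c2=2)
[Gauss-Seidel] macro 2: S0 reads c0=2 → after 1×micro: 2; S1 reads c0=2 → after 2×micro: -2; S2 reads c1=-2 → after 1×micro: 2 ⇒ (c0=2, c1=-2, c2=2)
[Gauss-Seidel] macro 3: S0 reads c0=2 → after 1×micro: 2; S1 reads c0=2 → after 2×micro: -2; S2 reads c1=-2 → after 1×micro: 2 ⇒ (c0=2, c1=-2, c2=2)
[Gauss-Seidel] macro 4: S0 reads c0=2 → after 1×micro: 2; S1 reads c0=2 → after 2×micro: -2; S2 reads c1=-2 → after 1×micro: 2 ⇒ (c0=2, c1=-2, c2=2)

first divergence at macro-step: 1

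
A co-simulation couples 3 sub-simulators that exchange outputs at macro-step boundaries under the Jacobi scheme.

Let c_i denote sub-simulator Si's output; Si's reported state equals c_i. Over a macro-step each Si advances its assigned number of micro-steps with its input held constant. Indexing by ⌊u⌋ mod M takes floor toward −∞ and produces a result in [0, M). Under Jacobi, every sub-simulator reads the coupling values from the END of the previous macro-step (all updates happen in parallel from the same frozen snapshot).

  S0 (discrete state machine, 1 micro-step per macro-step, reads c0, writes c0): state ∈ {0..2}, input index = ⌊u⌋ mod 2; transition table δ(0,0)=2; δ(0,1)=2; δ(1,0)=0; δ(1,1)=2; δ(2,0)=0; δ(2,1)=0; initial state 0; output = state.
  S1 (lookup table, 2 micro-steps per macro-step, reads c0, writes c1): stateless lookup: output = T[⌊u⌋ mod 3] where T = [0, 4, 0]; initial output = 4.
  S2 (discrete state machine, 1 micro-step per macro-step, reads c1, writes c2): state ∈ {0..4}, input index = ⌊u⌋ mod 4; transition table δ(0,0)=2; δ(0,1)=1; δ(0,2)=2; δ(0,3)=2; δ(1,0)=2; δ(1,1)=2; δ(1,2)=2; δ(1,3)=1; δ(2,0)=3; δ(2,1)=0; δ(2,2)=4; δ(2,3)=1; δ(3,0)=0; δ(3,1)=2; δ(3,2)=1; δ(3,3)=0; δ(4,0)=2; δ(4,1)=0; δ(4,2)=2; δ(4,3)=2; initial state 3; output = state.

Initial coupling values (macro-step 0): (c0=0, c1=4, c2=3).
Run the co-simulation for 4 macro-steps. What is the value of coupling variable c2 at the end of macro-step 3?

macro 1: S0 reads c0=0 → after 1×micro: 2; S1 reads c0=0 → after 2×micro: 0; S2 reads c1=4 → after 1×micro: 0 ⇒ (c0=2, c1=0, c2=0)
macro 2: S0 reads c0=2 → after 1×micro: 0; S1 reads c0=2 → after 2×micro: 0; S2 reads c1=0 → after 1×micro: 2 ⇒ (c0=0, c1=0, c2=2)
macro 3: S0 reads c0=0 → after 1×micro: 2; S1 reads c0=0 → after 2×micro: 0; S2 reads c1=0 → after 1×micro: 3 ⇒ (c0=2, c1=0, c2=3)
macro 4: S0 reads c0=2 → after 1×micro: 0; S1 reads c0=2 → after 2×micro: 0; S2 reads c1=0 → after 1×micro: 0 ⇒ (c0=0, c1=0, c2=0)

c2 at macro-step 3 = 3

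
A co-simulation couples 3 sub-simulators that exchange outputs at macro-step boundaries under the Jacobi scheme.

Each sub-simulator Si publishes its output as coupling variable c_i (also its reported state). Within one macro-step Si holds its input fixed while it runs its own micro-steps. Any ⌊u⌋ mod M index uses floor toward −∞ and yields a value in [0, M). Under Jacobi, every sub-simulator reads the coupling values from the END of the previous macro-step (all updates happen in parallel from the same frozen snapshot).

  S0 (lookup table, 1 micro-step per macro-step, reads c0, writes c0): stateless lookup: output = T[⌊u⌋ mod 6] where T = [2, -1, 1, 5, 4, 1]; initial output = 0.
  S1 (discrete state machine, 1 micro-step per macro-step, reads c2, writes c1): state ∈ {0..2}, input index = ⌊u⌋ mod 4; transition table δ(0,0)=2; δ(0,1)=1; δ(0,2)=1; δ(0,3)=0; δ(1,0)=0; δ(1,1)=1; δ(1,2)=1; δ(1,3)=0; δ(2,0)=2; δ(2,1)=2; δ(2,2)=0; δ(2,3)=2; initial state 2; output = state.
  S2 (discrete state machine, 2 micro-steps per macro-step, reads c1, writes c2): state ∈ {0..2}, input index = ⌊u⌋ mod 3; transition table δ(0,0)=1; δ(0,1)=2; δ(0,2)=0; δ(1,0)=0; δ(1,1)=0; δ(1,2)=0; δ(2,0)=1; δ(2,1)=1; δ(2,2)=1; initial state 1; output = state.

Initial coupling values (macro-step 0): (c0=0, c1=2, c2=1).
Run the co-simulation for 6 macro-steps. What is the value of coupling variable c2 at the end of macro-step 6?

macro 1: S0 reads c0=0 → after 1×micro: 2; S1 reads c2=1 → after 1×micro: 2; S2 reads c1=2 → after 2×micro: 0 ⇒ (c0=2, c1=2, c2=0)
macro 2: S0 reads c0=2 → after 1×micro: 1; S1 reads c2=0 → after 1×micro: 2; S2 reads c1=2 → after 2×micro: 0 ⇒ (c0=1, c1=2, c2=0)
macro 3: S0 reads c0=1 → after 1×micro: -1; S1 reads c2=0 → after 1×micro: 2; S2 reads c1=2 → after 2×micro: 0 ⇒ (c0=-1, c1=2, c2=0)
macro 4: S0 reads c0=-1 → after 1×micro: 1; S1 reads c2=0 → after 1×micro: 2; S2 reads c1=2 → after 2×micro: 0 ⇒ (c0=1, c1=2, c2=0)
macro 5: S0 reads c0=1 → after 1×micro: -1; S1 reads c2=0 → after 1×micro: 2; S2 reads c1=2 → after 2×micro: 0 ⇒ (c0=-1, c1=2, c2=0)
macro 6: S0 reads c0=-1 → after 1×micro: 1; S1 reads c2=0 → after 1×micro: 2; S2 reads c1=2 → after 2×micro: 0 ⇒ (c0=1, c1=2, c2=0)

c2 at macro-step 6 = 0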